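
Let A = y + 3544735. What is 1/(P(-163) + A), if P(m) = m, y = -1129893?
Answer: 1/2414679 ≈ 4.1413e-7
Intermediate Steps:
A = 2414842 (A = -1129893 + 3544735 = 2414842)
1/(P(-163) + A) = 1/(-163 + 2414842) = 1/2414679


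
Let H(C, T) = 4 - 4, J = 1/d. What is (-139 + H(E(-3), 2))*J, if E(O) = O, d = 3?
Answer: -139/3 ≈ -46.333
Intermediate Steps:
J = ⅓ (J = 1/3 = ⅓ ≈ 0.33333)
H(C, T) = 0
(-139 + H(E(-3), 2))*J = (-139 + 0)*(⅓) = -139*⅓ = -139/3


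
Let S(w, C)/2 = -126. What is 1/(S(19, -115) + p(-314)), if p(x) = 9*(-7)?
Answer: -1/315 ≈ -0.0031746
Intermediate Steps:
p(x) = -63
S(w, C) = -252 (S(w, C) = 2*(-126) = -252)
1/(S(19, -115) + p(-314)) = 1/(-252 - 63) = 1/(-315) = -1/315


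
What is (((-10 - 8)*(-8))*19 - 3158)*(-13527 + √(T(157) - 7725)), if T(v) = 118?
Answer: 5708394 - 422*I*√7607 ≈ 5.7084e+6 - 36806.0*I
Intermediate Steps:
(((-10 - 8)*(-8))*19 - 3158)*(-13527 + √(T(157) - 7725)) = (((-10 - 8)*(-8))*19 - 3158)*(-13527 + √(118 - 7725)) = (-18*(-8)*19 - 3158)*(-13527 + √(-7607)) = (144*19 - 3158)*(-13527 + I*√7607) = (2736 - 3158)*(-13527 + I*√7607) = -422*(-13527 + I*√7607) = 5708394 - 422*I*√7607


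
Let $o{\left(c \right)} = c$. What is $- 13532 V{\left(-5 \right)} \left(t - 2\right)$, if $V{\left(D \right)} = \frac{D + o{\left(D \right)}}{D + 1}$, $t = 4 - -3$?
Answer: $-169150$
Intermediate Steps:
$t = 7$ ($t = 4 + 3 = 7$)
$V{\left(D \right)} = \frac{2 D}{1 + D}$ ($V{\left(D \right)} = \frac{D + D}{D + 1} = \frac{2 D}{1 + D}$)
$- 13532 V{\left(-5 \right)} \left(t - 2\right) = - 13532 \cdot 2 \left(-5\right) \frac{1}{1 - 5} \left(7 - 2\right) = - 13532 \cdot 2 \left(-5\right) \frac{1}{-4} \cdot 5 = - 13532 \cdot 2 \left(-5\right) \left(- \frac{1}{4}\right) 5 = - 13532 \cdot \frac{5}{2} \cdot 5 = \left(-13532\right) \frac{25}{2} = -169150$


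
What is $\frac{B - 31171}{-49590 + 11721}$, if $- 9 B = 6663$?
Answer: $\frac{95734}{113607} \approx 0.84268$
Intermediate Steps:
$B = - \frac{2221}{3}$ ($B = \left(- \frac{1}{9}\right) 6663 = - \frac{2221}{3} \approx -740.33$)
$\frac{B - 31171}{-49590 + 11721} = \frac{- \frac{2221}{3} - 31171}{-49590 + 11721} = - \frac{95734}{3 \left(-37869\right)} = \left(- \frac{95734}{3}\right) \left(- \frac{1}{37869}\right) = \frac{95734}{113607}$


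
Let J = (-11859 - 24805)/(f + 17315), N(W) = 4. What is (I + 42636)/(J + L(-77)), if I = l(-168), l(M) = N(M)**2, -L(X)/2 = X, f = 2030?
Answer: 412551470/1471233 ≈ 280.41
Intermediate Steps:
L(X) = -2*X
J = -36664/19345 (J = (-11859 - 24805)/(2030 + 17315) = -36664/19345 ≈ -1.8953)
l(M) = 16 (l(M) = 4**2 = 16)
I = 16
(I + 42636)/(J + L(-77)) = (16 + 42636)/(-36664/19345 - 2*(-77)) = 42652/(-36664/19345 + 154) = 42652/(2942466/19345) = 42652*(19345/2942466) = 412551470/1471233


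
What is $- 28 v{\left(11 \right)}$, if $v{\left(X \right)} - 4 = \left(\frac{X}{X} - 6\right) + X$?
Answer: $-280$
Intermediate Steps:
$v{\left(X \right)} = -1 + X$ ($v{\left(X \right)} = 4 - \left(6 - X - \frac{X}{X}\right) = 4 + \left(\left(1 - 6\right) + X\right) = 4 + \left(-5 + X\right) = -1 + X$)
$- 28 v{\left(11 \right)} = - 28 \left(-1 + 11\right) = \left(-28\right) 10 = -280$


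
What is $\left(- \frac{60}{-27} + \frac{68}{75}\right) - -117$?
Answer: $\frac{27029}{225} \approx 120.13$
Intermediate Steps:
$\left(- \frac{60}{-27} + \frac{68}{75}\right) - -117 = \left(\left(-60\right) \left(- \frac{1}{27}\right) + 68 \cdot \frac{1}{75}\right) + 117 = \left(\frac{20}{9} + \frac{68}{75}\right) + 117 = \frac{704}{225} + 117 = \frac{27029}{225}$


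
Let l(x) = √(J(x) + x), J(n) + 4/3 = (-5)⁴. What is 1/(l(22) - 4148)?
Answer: -12444/51615775 - √5811/51615775 ≈ -0.00024257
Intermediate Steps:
J(n) = 1871/3 (J(n) = -4/3 + (-5)⁴ = -4/3 + 625 = 1871/3)
l(x) = √(1871/3 + x)
1/(l(22) - 4148) = 1/(√(5613 + 9*22)/3 - 4148) = 1/(√(5613 + 198)/3 - 4148) = 1/(√5811/3 - 4148) = 1/(-4148 + √5811/3)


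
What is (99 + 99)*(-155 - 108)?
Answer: -52074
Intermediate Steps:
(99 + 99)*(-155 - 108) = 198*(-263) = -52074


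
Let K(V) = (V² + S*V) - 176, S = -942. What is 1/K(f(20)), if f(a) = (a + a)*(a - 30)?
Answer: 1/536624 ≈ 1.8635e-6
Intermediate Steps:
f(a) = 2*a*(-30 + a) (f(a) = (2*a)*(-30 + a) = 2*a*(-30 + a))
K(V) = -176 + V² - 942*V (K(V) = (V² - 942*V) - 176 = -176 + V² - 942*V)
1/K(f(20)) = 1/(-176 + (2*20*(-30 + 20))² - 1884*20*(-30 + 20)) = 1/(-176 + (2*20*(-10))² - 1884*20*(-10)) = 1/(-176 + (-400)² - 942*(-400)) = 1/(-176 + 160000 + 376800) = 1/536624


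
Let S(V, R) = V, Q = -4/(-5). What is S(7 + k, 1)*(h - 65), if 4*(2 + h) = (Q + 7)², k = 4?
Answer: -56969/100 ≈ -569.69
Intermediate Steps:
Q = ⅘ (Q = -4*(-⅕) = ⅘ ≈ 0.80000)
h = 1321/100 (h = -2 + (⅘ + 7)²/4 = -2 + (39/5)²/4 = -2 + (¼)*(1521/25) = -2 + 1521/100 = 1321/100 ≈ 13.210)
S(7 + k, 1)*(h - 65) = (7 + 4)*(1321/100 - 65) = 11*(-5179/100) = -56969/100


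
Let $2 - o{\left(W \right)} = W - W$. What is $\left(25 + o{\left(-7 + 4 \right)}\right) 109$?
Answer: $2943$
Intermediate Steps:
$o{\left(W \right)} = 2$ ($o{\left(W \right)} = 2 - \left(W - W\right) = 2 - 0 = 2 + 0 = 2$)
$\left(25 + o{\left(-7 + 4 \right)}\right) 109 = \left(25 + 2\right) 109 = 27 \cdot 109 = 2943$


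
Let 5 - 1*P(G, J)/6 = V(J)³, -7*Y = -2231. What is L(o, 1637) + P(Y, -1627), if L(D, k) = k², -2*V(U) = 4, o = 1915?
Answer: 2679847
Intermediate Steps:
V(U) = -2 (V(U) = -½*4 = -2)
Y = 2231/7 (Y = -⅐*(-2231) = 2231/7 ≈ 318.71)
P(G, J) = 78 (P(G, J) = 30 - 6*(-2)³ = 30 - 6*(-8) = 30 + 48 = 78)
L(o, 1637) + P(Y, -1627) = 1637² + 78 = 2679769 + 78 = 2679847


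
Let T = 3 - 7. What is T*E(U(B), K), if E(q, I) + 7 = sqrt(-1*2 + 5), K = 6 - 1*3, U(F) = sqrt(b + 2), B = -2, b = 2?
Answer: 28 - 4*sqrt(3) ≈ 21.072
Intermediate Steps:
U(F) = 2 (U(F) = sqrt(2 + 2) = sqrt(4) = 2)
K = 3 (K = 6 - 3 = 3)
E(q, I) = -7 + sqrt(3) (E(q, I) = -7 + sqrt(-1*2 + 5) = -7 + sqrt(-2 + 5) = -7 + sqrt(3))
T = -4
T*E(U(B), K) = -4*(-7 + sqrt(3)) = 28 - 4*sqrt(3)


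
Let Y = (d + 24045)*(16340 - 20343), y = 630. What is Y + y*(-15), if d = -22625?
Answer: -5693710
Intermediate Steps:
Y = -5684260 (Y = (-22625 + 24045)*(16340 - 20343) = 1420*(-4003) = -5684260)
Y + y*(-15) = -5684260 + 630*(-15) = -5684260 - 9450 = -5693710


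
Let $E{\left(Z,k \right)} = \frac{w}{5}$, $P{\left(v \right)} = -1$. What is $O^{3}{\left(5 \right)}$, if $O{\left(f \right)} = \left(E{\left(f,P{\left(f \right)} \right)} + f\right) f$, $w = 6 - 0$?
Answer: $29791$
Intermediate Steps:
$w = 6$ ($w = 6 + 0 = 6$)
$E{\left(Z,k \right)} = \frac{6}{5}$
$O{\left(f \right)} = f \left(\frac{6}{5} + f\right)$ ($O{\left(f \right)} = \left(\frac{6}{5} + f\right) f = f \left(\frac{6}{5} + f\right)$)
$O^{3}{\left(5 \right)} = \left(\frac{1}{5} \cdot 5 \left(6 + 5 \cdot 5\right)\right)^{3} = \left(\frac{1}{5} \cdot 5 \left(6 + 25\right)\right)^{3} = \left(\frac{1}{5} \cdot 5 \cdot 31\right)^{3} = 31^{3} = 29791$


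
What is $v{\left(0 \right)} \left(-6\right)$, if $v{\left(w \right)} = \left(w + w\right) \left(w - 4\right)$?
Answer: $0$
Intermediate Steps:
$v{\left(w \right)} = 2 w \left(-4 + w\right)$
$v{\left(0 \right)} \left(-6\right) = 2 \cdot 0 \left(-4 + 0\right) \left(-6\right) = 2 \cdot 0 \left(-4\right) \left(-6\right) = 0 \left(-6\right) = 0$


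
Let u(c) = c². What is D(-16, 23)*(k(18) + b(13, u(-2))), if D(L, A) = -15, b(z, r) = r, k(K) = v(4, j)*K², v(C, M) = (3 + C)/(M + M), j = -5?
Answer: 3342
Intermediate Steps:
v(C, M) = (3 + C)/(2*M) (v(C, M) = (3 + C)/((2*M)) = (3 + C)*(1/(2*M)) = (3 + C)/(2*M))
k(K) = -7*K²/10 (k(K) = ((½)*(3 + 4)/(-5))*K² = ((½)*(-⅕)*7)*K² = -7*K²/10)
D(-16, 23)*(k(18) + b(13, u(-2))) = -15*(-7/10*18² + (-2)²) = -15*(-7/10*324 + 4) = -15*(-1134/5 + 4) = -15*(-1114/5) = 3342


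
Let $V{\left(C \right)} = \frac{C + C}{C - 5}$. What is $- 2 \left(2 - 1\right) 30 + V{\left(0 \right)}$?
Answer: $-60$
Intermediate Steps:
$V{\left(C \right)} = \frac{2 C}{-5 + C}$
$- 2 \left(2 - 1\right) 30 + V{\left(0 \right)} = - 2 \left(2 - 1\right) 30 + 2 \cdot 0 \frac{1}{-5 + 0} = \left(-2\right) 1 \cdot 30 + 2 \cdot 0 \frac{1}{-5} = \left(-2\right) 30 + 2 \cdot 0 \left(- \frac{1}{5}\right) = -60 + 0 = -60$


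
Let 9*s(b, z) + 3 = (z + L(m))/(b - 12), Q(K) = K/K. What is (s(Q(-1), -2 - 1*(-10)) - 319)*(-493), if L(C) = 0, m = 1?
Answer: 15589646/99 ≈ 1.5747e+5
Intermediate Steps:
Q(K) = 1
s(b, z) = -1/3 + z/(9*(-12 + b)) (s(b, z) = -1/3 + ((z + 0)/(b - 12))/9 = -1/3 + (z/(-12 + b))/9 = -1/3 + z/(9*(-12 + b)))
(s(Q(-1), -2 - 1*(-10)) - 319)*(-493) = ((36 + (-2 - 1*(-10)) - 3*1)/(9*(-12 + 1)) - 319)*(-493) = ((1/9)*(36 + (-2 + 10) - 3)/(-11) - 319)*(-493) = ((1/9)*(-1/11)*(36 + 8 - 3) - 319)*(-493) = ((1/9)*(-1/11)*41 - 319)*(-493) = (-41/99 - 319)*(-493) = -31622/99*(-493) = 15589646/99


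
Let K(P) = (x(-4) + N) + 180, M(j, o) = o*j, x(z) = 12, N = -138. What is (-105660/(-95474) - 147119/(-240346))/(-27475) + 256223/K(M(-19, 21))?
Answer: 20192395182821684792/4255626365504325 ≈ 4744.9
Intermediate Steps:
M(j, o) = j*o
K(P) = 54 (K(P) = (12 - 138) + 180 = -126 + 180 = 54)
(-105660/(-95474) - 147119/(-240346))/(-27475) + 256223/K(M(-19, 21)) = (-105660/(-95474) - 147119/(-240346))/(-27475) + 256223/54 = (-105660*(-1/95474) - 147119*(-1/240346))*(-1/27475) + 256223*(1/54) = (52830/47737 + 147119/240346)*(-1/27475) + 256223/54 = (19720498883/11473397002)*(-1/27475) + 256223/54 = -19720498883/315231582629950 + 256223/54 = 20192395182821684792/4255626365504325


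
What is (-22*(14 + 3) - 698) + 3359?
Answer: 2287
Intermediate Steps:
(-22*(14 + 3) - 698) + 3359 = (-22*17 - 698) + 3359 = (-374 - 698) + 3359 = -1072 + 3359 = 2287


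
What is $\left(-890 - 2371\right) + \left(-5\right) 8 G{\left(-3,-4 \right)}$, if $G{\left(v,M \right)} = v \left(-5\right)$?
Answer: $-3861$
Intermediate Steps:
$G{\left(v,M \right)} = - 5 v$
$\left(-890 - 2371\right) + \left(-5\right) 8 G{\left(-3,-4 \right)} = \left(-890 - 2371\right) + \left(-5\right) 8 \left(\left(-5\right) \left(-3\right)\right) = -3261 - 600 = -3861$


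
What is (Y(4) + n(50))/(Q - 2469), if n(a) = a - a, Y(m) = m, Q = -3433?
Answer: -2/2951 ≈ -0.00067774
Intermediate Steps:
n(a) = 0
(Y(4) + n(50))/(Q - 2469) = (4 + 0)/(-3433 - 2469) = 4/(-5902) = 4*(-1/5902) = -2/2951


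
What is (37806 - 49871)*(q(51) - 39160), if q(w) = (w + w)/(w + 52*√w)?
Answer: 1253451936830/2653 - 1254760*√51/2653 ≈ 4.7246e+8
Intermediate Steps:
q(w) = 2*w/(w + 52*√w) (q(w) = (2*w)/(w + 52*√w) = 2*w/(w + 52*√w))
(37806 - 49871)*(q(51) - 39160) = (37806 - 49871)*(2*51/(51 + 52*√51) - 39160) = -12065*(102/(51 + 52*√51) - 39160) = -12065*(-39160 + 102/(51 + 52*√51)) = 472465400 - 1230630/(51 + 52*√51)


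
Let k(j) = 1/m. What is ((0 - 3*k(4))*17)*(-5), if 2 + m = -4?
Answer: -85/2 ≈ -42.500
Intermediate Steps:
m = -6 (m = -2 - 4 = -6)
k(j) = -1/6 (k(j) = 1/(-6) = -1/6)
((0 - 3*k(4))*17)*(-5) = ((0 - 3*(-1/6))*17)*(-5) = ((0 + 1/2)*17)*(-5) = ((1/2)*17)*(-5) = (17/2)*(-5) = -85/2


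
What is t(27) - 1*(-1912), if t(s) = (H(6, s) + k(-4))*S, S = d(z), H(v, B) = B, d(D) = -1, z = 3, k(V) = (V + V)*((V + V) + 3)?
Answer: 1845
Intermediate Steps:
k(V) = 2*V*(3 + 2*V) (k(V) = (2*V)*(2*V + 3) = (2*V)*(3 + 2*V) = 2*V*(3 + 2*V))
S = -1
t(s) = -40 - s (t(s) = (s + 2*(-4)*(3 + 2*(-4)))*(-1) = (s + 2*(-4)*(3 - 8))*(-1) = (s + 2*(-4)*(-5))*(-1) = (s + 40)*(-1) = (40 + s)*(-1) = -40 - s)
t(27) - 1*(-1912) = (-40 - 1*27) - 1*(-1912) = (-40 - 27) + 1912 = -67 + 1912 = 1845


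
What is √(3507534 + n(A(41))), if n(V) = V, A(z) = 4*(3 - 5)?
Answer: √3507526 ≈ 1872.8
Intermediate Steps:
A(z) = -8 (A(z) = 4*(-2) = -8)
√(3507534 + n(A(41))) = √(3507534 - 8) = √3507526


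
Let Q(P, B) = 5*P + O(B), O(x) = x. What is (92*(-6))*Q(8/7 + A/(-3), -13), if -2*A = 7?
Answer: 5612/7 ≈ 801.71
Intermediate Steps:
A = -7/2 (A = -½*7 = -7/2 ≈ -3.5000)
Q(P, B) = B + 5*P (Q(P, B) = 5*P + B = B + 5*P)
(92*(-6))*Q(8/7 + A/(-3), -13) = (92*(-6))*(-13 + 5*(8/7 - 7/2/(-3))) = -552*(-13 + 5*(8*(⅐) - 7/2*(-⅓))) = -552*(-13 + 5*(8/7 + 7/6)) = -552*(-13 + 5*(97/42)) = -552*(-13 + 485/42) = -552*(-61/42) = 5612/7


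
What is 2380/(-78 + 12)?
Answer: -1190/33 ≈ -36.061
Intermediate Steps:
2380/(-78 + 12) = 2380/(-66) = -1/66*2380 = -1190/33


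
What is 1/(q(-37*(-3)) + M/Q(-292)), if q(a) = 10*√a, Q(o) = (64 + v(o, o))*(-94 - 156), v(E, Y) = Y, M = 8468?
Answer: -30167250/2253989268311 + 2030625000*√111/2253989268311 ≈ 0.0094782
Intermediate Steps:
Q(o) = -16000 - 250*o (Q(o) = (64 + o)*(-94 - 156) = (64 + o)*(-250) = -16000 - 250*o)
1/(q(-37*(-3)) + M/Q(-292)) = 1/(10*√(-37*(-3)) + 8468/(-16000 - 250*(-292))) = 1/(10*√111 + 8468/(-16000 + 73000)) = 1/(10*√111 + 8468/57000) = 1/(10*√111 + 8468*(1/57000)) = 1/(10*√111 + 2117/14250) = 1/(2117/14250 + 10*√111)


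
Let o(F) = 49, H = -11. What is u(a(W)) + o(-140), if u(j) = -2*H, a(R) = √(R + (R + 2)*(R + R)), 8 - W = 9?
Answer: 71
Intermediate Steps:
W = -1 (W = 8 - 1*9 = 8 - 9 = -1)
a(R) = √(R + 2*R*(2 + R)) (a(R) = √(R + (2 + R)*(2*R)) = √(R + 2*R*(2 + R)))
u(j) = 22 (u(j) = -2*(-11) = 22)
u(a(W)) + o(-140) = 22 + 49 = 71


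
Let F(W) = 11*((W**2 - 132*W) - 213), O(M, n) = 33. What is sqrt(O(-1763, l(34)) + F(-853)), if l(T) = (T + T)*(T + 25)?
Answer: sqrt(9239945) ≈ 3039.7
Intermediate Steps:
l(T) = 2*T*(25 + T) (l(T) = (2*T)*(25 + T) = 2*T*(25 + T))
F(W) = -2343 - 1452*W + 11*W**2 (F(W) = 11*(-213 + W**2 - 132*W) = -2343 - 1452*W + 11*W**2)
sqrt(O(-1763, l(34)) + F(-853)) = sqrt(33 + (-2343 - 1452*(-853) + 11*(-853)**2)) = sqrt(33 + (-2343 + 1238556 + 11*727609)) = sqrt(33 + (-2343 + 1238556 + 8003699)) = sqrt(33 + 9239912) = sqrt(9239945)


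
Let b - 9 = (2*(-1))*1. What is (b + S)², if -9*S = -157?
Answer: 48400/81 ≈ 597.53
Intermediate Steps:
b = 7 (b = 9 + (2*(-1))*1 = 9 - 2*1 = 9 - 2 = 7)
S = 157/9 (S = -⅑*(-157) = 157/9 ≈ 17.444)
(b + S)² = (7 + 157/9)² = (220/9)² = 48400/81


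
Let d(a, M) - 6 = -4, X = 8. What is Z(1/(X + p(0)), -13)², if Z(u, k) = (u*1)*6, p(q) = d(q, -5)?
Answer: 9/25 ≈ 0.36000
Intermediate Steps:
d(a, M) = 2 (d(a, M) = 6 - 4 = 2)
p(q) = 2
Z(u, k) = 6*u (Z(u, k) = u*6 = 6*u)
Z(1/(X + p(0)), -13)² = (6/(8 + 2))² = (6/10)² = (6*(⅒))² = (⅗)² = 9/25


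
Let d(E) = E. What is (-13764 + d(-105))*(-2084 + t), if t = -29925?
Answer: 443932821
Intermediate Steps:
(-13764 + d(-105))*(-2084 + t) = (-13764 - 105)*(-2084 - 29925) = -13869*(-32009) = 443932821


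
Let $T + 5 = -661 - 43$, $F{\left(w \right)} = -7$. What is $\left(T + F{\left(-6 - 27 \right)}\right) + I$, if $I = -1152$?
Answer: $-1868$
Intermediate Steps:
$T = -709$ ($T = -5 - 704 = -709$)
$\left(T + F{\left(-6 - 27 \right)}\right) + I = \left(-709 - 7\right) - 1152 = -716 - 1152 = -1868$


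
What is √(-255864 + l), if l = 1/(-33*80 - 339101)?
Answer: 5*I*√1195262648686829/341741 ≈ 505.83*I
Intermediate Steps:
l = -1/341741 (l = 1/(-2640 - 339101) = 1/(-341741) = -1/341741 ≈ -2.9262e-6)
√(-255864 + l) = √(-255864 - 1/341741) = √(-87439219225/341741) = 5*I*√1195262648686829/341741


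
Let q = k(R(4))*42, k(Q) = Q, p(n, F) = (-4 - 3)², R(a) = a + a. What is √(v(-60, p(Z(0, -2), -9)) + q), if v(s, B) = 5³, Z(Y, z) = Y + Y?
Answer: √461 ≈ 21.471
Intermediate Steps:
Z(Y, z) = 2*Y
R(a) = 2*a
p(n, F) = 49 (p(n, F) = (-7)² = 49)
v(s, B) = 125
q = 336 (q = (2*4)*42 = 8*42 = 336)
√(v(-60, p(Z(0, -2), -9)) + q) = √(125 + 336) = √461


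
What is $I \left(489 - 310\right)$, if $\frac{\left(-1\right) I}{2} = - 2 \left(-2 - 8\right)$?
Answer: $-7160$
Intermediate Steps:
$I = -40$ ($I = - 2 \left(- 2 \left(-2 - 8\right)\right) = - 2 \left(\left(-2\right) \left(-10\right)\right) = \left(-2\right) 20 = -40$)
$I \left(489 - 310\right) = - 40 \left(489 - 310\right) = \left(-40\right) 179 = -7160$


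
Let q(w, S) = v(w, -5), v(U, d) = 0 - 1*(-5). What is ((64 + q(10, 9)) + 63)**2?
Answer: 17424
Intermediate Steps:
v(U, d) = 5 (v(U, d) = 0 + 5 = 5)
q(w, S) = 5
((64 + q(10, 9)) + 63)**2 = ((64 + 5) + 63)**2 = (69 + 63)**2 = 132**2 = 17424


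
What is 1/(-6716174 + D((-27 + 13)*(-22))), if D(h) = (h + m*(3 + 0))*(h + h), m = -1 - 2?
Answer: -1/6531990 ≈ -1.5309e-7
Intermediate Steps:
m = -3
D(h) = 2*h*(-9 + h) (D(h) = (h - 3*(3 + 0))*(h + h) = (h - 3*3)*(2*h) = (h - 9)*(2*h) = (-9 + h)*(2*h) = 2*h*(-9 + h))
1/(-6716174 + D((-27 + 13)*(-22))) = 1/(-6716174 + 2*((-27 + 13)*(-22))*(-9 + (-27 + 13)*(-22))) = 1/(-6716174 + 2*(-14*(-22))*(-9 - 14*(-22))) = 1/(-6716174 + 2*308*(-9 + 308)) = 1/(-6716174 + 2*308*299) = 1/(-6716174 + 184184) = 1/(-6531990) = -1/6531990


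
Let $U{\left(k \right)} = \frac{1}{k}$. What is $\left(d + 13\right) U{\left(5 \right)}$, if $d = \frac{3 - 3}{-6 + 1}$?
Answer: $\frac{13}{5} \approx 2.6$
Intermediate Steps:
$d = 0$ ($d = \frac{0}{-5} = 0 \left(- \frac{1}{5}\right) = 0$)
$\left(d + 13\right) U{\left(5 \right)} = \frac{0 + 13}{5} = 13 \cdot \frac{1}{5} = \frac{13}{5}$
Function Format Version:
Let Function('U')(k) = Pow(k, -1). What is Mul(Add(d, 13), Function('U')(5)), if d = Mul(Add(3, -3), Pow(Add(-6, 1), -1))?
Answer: Rational(13, 5) ≈ 2.6000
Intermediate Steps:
d = 0 (d = Mul(0, Pow(-5, -1)) = Mul(0, Rational(-1, 5)) = 0)
Mul(Add(d, 13), Function('U')(5)) = Mul(Add(0, 13), Pow(5, -1)) = Mul(13, Rational(1, 5)) = Rational(13, 5)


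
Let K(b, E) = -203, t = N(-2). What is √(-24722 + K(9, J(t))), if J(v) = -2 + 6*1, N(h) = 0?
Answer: 5*I*√997 ≈ 157.88*I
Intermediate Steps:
t = 0
J(v) = 4 (J(v) = -2 + 6 = 4)
√(-24722 + K(9, J(t))) = √(-24722 - 203) = √(-24925) = 5*I*√997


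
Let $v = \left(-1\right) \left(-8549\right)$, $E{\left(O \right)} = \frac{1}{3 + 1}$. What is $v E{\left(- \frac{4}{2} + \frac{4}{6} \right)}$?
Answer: $\frac{8549}{4} \approx 2137.3$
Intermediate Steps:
$E{\left(O \right)} = \frac{1}{4}$
$v = 8549$
$v E{\left(- \frac{4}{2} + \frac{4}{6} \right)} = 8549 \cdot \frac{1}{4} = \frac{8549}{4}$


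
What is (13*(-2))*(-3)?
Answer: 78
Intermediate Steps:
(13*(-2))*(-3) = -26*(-3) = 78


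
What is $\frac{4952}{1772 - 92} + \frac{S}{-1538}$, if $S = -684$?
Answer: $\frac{547831}{161490} \approx 3.3924$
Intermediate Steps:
$\frac{4952}{1772 - 92} + \frac{S}{-1538} = \frac{4952}{1772 - 92} - \frac{684}{-1538} = \frac{4952}{1680} - - \frac{342}{769} = 4952 \cdot \frac{1}{1680} + \frac{342}{769} = \frac{619}{210} + \frac{342}{769} = \frac{547831}{161490}$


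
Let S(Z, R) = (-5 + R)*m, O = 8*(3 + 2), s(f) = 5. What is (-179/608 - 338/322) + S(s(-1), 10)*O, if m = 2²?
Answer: 78178829/97888 ≈ 798.66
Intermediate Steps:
m = 4
O = 40 (O = 8*5 = 40)
S(Z, R) = -20 + 4*R (S(Z, R) = (-5 + R)*4 = -20 + 4*R)
(-179/608 - 338/322) + S(s(-1), 10)*O = (-179/608 - 338/322) + (-20 + 4*10)*40 = (-179*1/608 - 338*1/322) + (-20 + 40)*40 = (-179/608 - 169/161) + 20*40 = -131571/97888 + 800 = 78178829/97888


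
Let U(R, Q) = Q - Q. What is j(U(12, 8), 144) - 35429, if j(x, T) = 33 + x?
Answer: -35396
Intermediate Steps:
U(R, Q) = 0
j(U(12, 8), 144) - 35429 = (33 + 0) - 35429 = 33 - 35429 = -35396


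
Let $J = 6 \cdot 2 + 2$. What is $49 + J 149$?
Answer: $2135$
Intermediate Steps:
$J = 14$ ($J = 12 + 2 = 14$)
$49 + J 149 = 49 + 14 \cdot 149 = 49 + 2086 = 2135$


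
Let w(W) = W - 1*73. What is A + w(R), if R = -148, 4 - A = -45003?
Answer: 44786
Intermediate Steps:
A = 45007 (A = 4 - 1*(-45003) = 4 + 45003 = 45007)
w(W) = -73 + W (w(W) = W - 73 = -73 + W)
A + w(R) = 45007 + (-73 - 148) = 45007 - 221 = 44786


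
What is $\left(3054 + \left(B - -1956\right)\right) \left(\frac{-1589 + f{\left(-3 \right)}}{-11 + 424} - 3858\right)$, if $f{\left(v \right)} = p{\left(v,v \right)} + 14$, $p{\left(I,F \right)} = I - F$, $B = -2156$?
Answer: $- \frac{650275338}{59} \approx -1.1022 \cdot 10^{7}$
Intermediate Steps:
$f{\left(v \right)} = 14$ ($f{\left(v \right)} = \left(v - v\right) + 14 = 0 + 14 = 14$)
$\left(3054 + \left(B - -1956\right)\right) \left(\frac{-1589 + f{\left(-3 \right)}}{-11 + 424} - 3858\right) = \left(3054 - 200\right) \left(\frac{-1589 + 14}{-11 + 424} - 3858\right) = \left(3054 + \left(-2156 + 1956\right)\right) \left(- \frac{1575}{413} - 3858\right) = \left(3054 - 200\right) \left(\left(-1575\right) \frac{1}{413} - 3858\right) = 2854 \left(- \frac{225}{59} - 3858\right) = 2854 \left(- \frac{227847}{59}\right) = - \frac{650275338}{59}$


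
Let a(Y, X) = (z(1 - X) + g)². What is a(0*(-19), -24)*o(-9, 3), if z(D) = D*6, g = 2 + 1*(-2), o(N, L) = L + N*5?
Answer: -945000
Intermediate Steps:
o(N, L) = L + 5*N
g = 0 (g = 2 - 2 = 0)
z(D) = 6*D
a(Y, X) = (6 - 6*X)² (a(Y, X) = (6*(1 - X) + 0)² = ((6 - 6*X) + 0)² = (6 - 6*X)²)
a(0*(-19), -24)*o(-9, 3) = (36*(-1 - 24)²)*(3 + 5*(-9)) = (36*(-25)²)*(3 - 45) = (36*625)*(-42) = 22500*(-42) = -945000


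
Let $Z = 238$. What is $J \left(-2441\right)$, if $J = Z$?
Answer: $-580958$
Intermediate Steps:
$J = 238$
$J \left(-2441\right) = 238 \left(-2441\right) = -580958$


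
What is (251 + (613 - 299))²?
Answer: 319225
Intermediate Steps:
(251 + (613 - 299))² = (251 + 314)² = 565² = 319225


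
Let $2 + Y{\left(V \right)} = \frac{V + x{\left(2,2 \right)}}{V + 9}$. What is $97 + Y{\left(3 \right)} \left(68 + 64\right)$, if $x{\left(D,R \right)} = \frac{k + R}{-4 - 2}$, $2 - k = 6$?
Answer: $- \frac{391}{3} \approx -130.33$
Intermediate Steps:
$k = -4$ ($k = 2 - 6 = -4$)
$x{\left(D,R \right)} = \frac{2}{3} - \frac{R}{6}$ ($x{\left(D,R \right)} = \frac{-4 + R}{-4 - 2} = \frac{-4 + R}{-6} = \left(-4 + R\right) \left(- \frac{1}{6}\right) = \frac{2}{3} - \frac{R}{6}$)
$Y{\left(V \right)} = -2 + \frac{\frac{1}{3} + V}{9 + V}$ ($Y{\left(V \right)} = -2 + \frac{V + \left(\frac{2}{3} - \frac{1}{3}\right)}{V + 9} = -2 + \frac{V + \left(\frac{2}{3} - \frac{1}{3}\right)}{9 + V} = -2 + \frac{V + \frac{1}{3}}{9 + V} = -2 + \frac{\frac{1}{3} + V}{9 + V}$)
$97 + Y{\left(3 \right)} \left(68 + 64\right) = 97 + \frac{- \frac{53}{3} - 3}{9 + 3} \left(68 + 64\right) = 97 + \frac{- \frac{53}{3} - 3}{12} \cdot 132 = 97 + \frac{1}{12} \left(- \frac{62}{3}\right) 132 = 97 - \frac{682}{3} = - \frac{391}{3}$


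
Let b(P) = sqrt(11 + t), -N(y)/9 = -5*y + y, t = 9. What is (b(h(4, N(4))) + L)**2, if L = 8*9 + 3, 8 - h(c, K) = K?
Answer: 5645 + 300*sqrt(5) ≈ 6315.8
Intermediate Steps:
N(y) = 36*y (N(y) = -9*(-5*y + y) = -(-36)*y = 36*y)
h(c, K) = 8 - K
b(P) = 2*sqrt(5) (b(P) = sqrt(11 + 9) = sqrt(20) = 2*sqrt(5))
L = 75 (L = 72 + 3 = 75)
(b(h(4, N(4))) + L)**2 = (2*sqrt(5) + 75)**2 = (75 + 2*sqrt(5))**2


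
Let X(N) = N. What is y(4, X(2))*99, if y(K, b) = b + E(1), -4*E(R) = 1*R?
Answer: 693/4 ≈ 173.25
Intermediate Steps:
E(R) = -R/4
y(K, b) = -¼ + b (y(K, b) = b - ¼*1 = b - ¼ = -¼ + b)
y(4, X(2))*99 = (-¼ + 2)*99 = (7/4)*99 = 693/4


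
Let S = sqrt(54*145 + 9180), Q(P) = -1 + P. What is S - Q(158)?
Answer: -157 + 9*sqrt(210) ≈ -26.578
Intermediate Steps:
S = 9*sqrt(210) (S = sqrt(7830 + 9180) = sqrt(17010) = 9*sqrt(210) ≈ 130.42)
S - Q(158) = 9*sqrt(210) - (-1 + 158) = 9*sqrt(210) - 1*157 = 9*sqrt(210) - 157 = -157 + 9*sqrt(210)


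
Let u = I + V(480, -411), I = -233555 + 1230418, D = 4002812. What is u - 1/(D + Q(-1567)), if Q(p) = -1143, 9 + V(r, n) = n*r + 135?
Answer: 3200170714320/4001669 ≈ 7.9971e+5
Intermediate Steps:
V(r, n) = 126 + n*r (V(r, n) = -9 + (n*r + 135) = -9 + (135 + n*r) = 126 + n*r)
I = 996863
u = 799709 (u = 996863 + (126 - 411*480) = 996863 + (126 - 197280) = 996863 - 197154 = 799709)
u - 1/(D + Q(-1567)) = 799709 - 1/(4002812 - 1143) = 799709 - 1/4001669 = 3200170714320/4001669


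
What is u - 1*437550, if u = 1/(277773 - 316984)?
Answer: -17156773051/39211 ≈ -4.3755e+5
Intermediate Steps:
u = -1/39211 (u = 1/(-39211) = -1/39211 ≈ -2.5503e-5)
u - 1*437550 = -1/39211 - 1*437550 = -1/39211 - 437550 = -17156773051/39211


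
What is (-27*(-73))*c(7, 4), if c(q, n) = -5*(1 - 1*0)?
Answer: -9855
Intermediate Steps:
c(q, n) = -5 (c(q, n) = -5*(1 + 0) = -5*1 = -5)
(-27*(-73))*c(7, 4) = -27*(-73)*(-5) = 1971*(-5) = -9855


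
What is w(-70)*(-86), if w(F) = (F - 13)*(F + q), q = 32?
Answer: -271244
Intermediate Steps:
w(F) = (-13 + F)*(32 + F) (w(F) = (F - 13)*(F + 32) = (-13 + F)*(32 + F))
w(-70)*(-86) = (-416 + (-70)² + 19*(-70))*(-86) = (-416 + 4900 - 1330)*(-86) = 3154*(-86) = -271244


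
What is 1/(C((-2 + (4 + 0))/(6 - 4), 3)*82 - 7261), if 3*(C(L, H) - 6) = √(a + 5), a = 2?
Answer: -8703/58903883 - 246*√7/412327181 ≈ -0.00014933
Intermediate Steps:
C(L, H) = 6 + √7/3 (C(L, H) = 6 + √(2 + 5)/3 = 6 + √7/3)
1/(C((-2 + (4 + 0))/(6 - 4), 3)*82 - 7261) = 1/((6 + √7/3)*82 - 7261) = 1/((492 + 82*√7/3) - 7261) = 1/(-6769 + 82*√7/3)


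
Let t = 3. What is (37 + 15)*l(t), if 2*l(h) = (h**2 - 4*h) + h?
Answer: 0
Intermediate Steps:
l(h) = h**2/2 - 3*h/2 (l(h) = ((h**2 - 4*h) + h)/2 = (h**2 - 3*h)/2 = h**2/2 - 3*h/2)
(37 + 15)*l(t) = (37 + 15)*((1/2)*3*(-3 + 3)) = 52*((1/2)*3*0) = 52*0 = 0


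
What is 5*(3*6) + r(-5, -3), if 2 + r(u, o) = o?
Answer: 85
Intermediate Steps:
r(u, o) = -2 + o
5*(3*6) + r(-5, -3) = 5*(3*6) + (-2 - 3) = 5*18 - 5 = 90 - 5 = 85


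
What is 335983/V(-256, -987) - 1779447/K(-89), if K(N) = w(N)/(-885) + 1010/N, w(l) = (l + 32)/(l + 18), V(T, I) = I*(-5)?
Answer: 5458959470050276/34801851945 ≈ 1.5686e+5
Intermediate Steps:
V(T, I) = -5*I
w(l) = (32 + l)/(18 + l)
K(N) = 1010/N - (32 + N)/(885*(18 + N)) (K(N) = ((32 + N)/(18 + N))/(-885) + 1010/N = ((32 + N)/(18 + N))*(-1/885) + 1010/N = -(32 + N)/(885*(18 + N)) + 1010/N = 1010/N - (32 + N)/(885*(18 + N)))
335983/V(-256, -987) - 1779447/K(-89) = 335983/((-5*(-987))) - 1779447*(-78765*(18 - 89)/(16089300 - 1*(-89)² + 893818*(-89))) = 335983/4935 - 1779447*5592315/(16089300 - 1*7921 - 79549802) = 335983*(1/4935) - 1779447*5592315/(16089300 - 7921 - 79549802) = 335983/4935 - 1779447/((1/885)*(-1/89)*(-1/71)*(-63468423)) = 335983/4935 - 1779447/(-21156141/1864105) = 335983/4935 - 1779447*(-1864105/21156141) = 335983/4935 + 1105692016645/7052047 = 5458959470050276/34801851945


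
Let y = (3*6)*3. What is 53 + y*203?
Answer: 11015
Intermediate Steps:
y = 54 (y = 18*3 = 54)
53 + y*203 = 53 + 54*203 = 53 + 10962 = 11015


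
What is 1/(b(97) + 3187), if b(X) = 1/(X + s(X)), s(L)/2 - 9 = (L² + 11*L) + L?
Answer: 21261/67758808 ≈ 0.00031377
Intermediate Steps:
s(L) = 18 + 2*L² + 24*L (s(L) = 18 + 2*((L² + 11*L) + L) = 18 + 2*(L² + 12*L) = 18 + (2*L² + 24*L) = 18 + 2*L² + 24*L)
b(X) = 1/(18 + 2*X² + 25*X) (b(X) = 1/(X + (18 + 2*X² + 24*X)) = 1/(18 + 2*X² + 25*X))
1/(b(97) + 3187) = 1/(1/(18 + 2*97² + 25*97) + 3187) = 1/(1/(18 + 2*9409 + 2425) + 3187) = 1/(1/(18 + 18818 + 2425) + 3187) = 1/(1/21261 + 3187) = 1/(67758808/21261) = 21261/67758808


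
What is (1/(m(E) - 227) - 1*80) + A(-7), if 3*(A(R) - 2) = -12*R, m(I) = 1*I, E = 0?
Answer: -11351/227 ≈ -50.004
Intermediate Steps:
m(I) = I
A(R) = 2 - 4*R (A(R) = 2 + (-12*R)/3 = 2 - 4*R)
(1/(m(E) - 227) - 1*80) + A(-7) = (1/(0 - 227) - 1*80) + (2 - 4*(-7)) = (1/(-227) - 80) + (2 + 28) = (-1/227 - 80) + 30 = -18161/227 + 30 = -11351/227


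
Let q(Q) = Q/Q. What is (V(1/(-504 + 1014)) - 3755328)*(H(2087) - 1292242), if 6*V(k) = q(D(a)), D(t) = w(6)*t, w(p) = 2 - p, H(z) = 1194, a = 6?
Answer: 14544925465708/3 ≈ 4.8483e+12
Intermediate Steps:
D(t) = -4*t (D(t) = (2 - 1*6)*t = (2 - 6)*t = -4*t)
q(Q) = 1
V(k) = 1/6 (V(k) = (1/6)*1 = 1/6)
(V(1/(-504 + 1014)) - 3755328)*(H(2087) - 1292242) = (1/6 - 3755328)*(1194 - 1292242) = -22531967/6*(-1291048) = 14544925465708/3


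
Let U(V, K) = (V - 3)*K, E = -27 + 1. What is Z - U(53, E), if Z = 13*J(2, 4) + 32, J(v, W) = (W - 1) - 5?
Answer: 1306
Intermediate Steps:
E = -26
J(v, W) = -6 + W (J(v, W) = (-1 + W) - 5 = -6 + W)
U(V, K) = K*(-3 + V) (U(V, K) = (-3 + V)*K = K*(-3 + V))
Z = 6 (Z = 13*(-6 + 4) + 32 = 13*(-2) + 32 = -26 + 32 = 6)
Z - U(53, E) = 6 - (-26)*(-3 + 53) = 6 - (-26)*50 = 6 - 1*(-1300) = 6 + 1300 = 1306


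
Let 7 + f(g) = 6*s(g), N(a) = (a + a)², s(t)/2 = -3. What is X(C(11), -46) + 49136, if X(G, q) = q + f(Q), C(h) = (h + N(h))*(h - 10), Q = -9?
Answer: 49047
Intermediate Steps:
s(t) = -6 (s(t) = 2*(-3) = -6)
N(a) = 4*a² (N(a) = (2*a)² = 4*a²)
f(g) = -43 (f(g) = -7 + 6*(-6) = -7 - 36 = -43)
C(h) = (-10 + h)*(h + 4*h²) (C(h) = (h + 4*h²)*(h - 10) = (h + 4*h²)*(-10 + h) = (-10 + h)*(h + 4*h²))
X(G, q) = -43 + q (X(G, q) = q - 43 = -43 + q)
X(C(11), -46) + 49136 = (-43 - 46) + 49136 = -89 + 49136 = 49047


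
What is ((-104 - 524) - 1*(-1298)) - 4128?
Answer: -3458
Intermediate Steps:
((-104 - 524) - 1*(-1298)) - 4128 = (-628 + 1298) - 4128 = 670 - 4128 = -3458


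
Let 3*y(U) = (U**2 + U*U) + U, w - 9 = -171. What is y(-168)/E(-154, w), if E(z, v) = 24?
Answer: 2345/3 ≈ 781.67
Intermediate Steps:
w = -162 (w = 9 - 171 = -162)
y(U) = U/3 + 2*U**2/3 (y(U) = ((U**2 + U*U) + U)/3 = ((U**2 + U**2) + U)/3 = (2*U**2 + U)/3 = (U + 2*U**2)/3 = U/3 + 2*U**2/3)
y(-168)/E(-154, w) = ((1/3)*(-168)*(1 + 2*(-168)))/24 = ((1/3)*(-168)*(1 - 336))*(1/24) = ((1/3)*(-168)*(-335))*(1/24) = 18760*(1/24) = 2345/3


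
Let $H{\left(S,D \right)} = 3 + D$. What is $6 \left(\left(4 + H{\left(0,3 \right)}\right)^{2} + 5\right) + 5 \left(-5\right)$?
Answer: $605$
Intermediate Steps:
$6 \left(\left(4 + H{\left(0,3 \right)}\right)^{2} + 5\right) + 5 \left(-5\right) = 6 \left(\left(4 + \left(3 + 3\right)\right)^{2} + 5\right) + 5 \left(-5\right) = 6 \left(\left(4 + 6\right)^{2} + 5\right) - 25 = 6 \left(10^{2} + 5\right) - 25 = 6 \left(100 + 5\right) - 25 = 6 \cdot 105 - 25 = 630 - 25 = 605$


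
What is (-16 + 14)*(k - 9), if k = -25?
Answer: 68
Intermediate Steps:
(-16 + 14)*(k - 9) = (-16 + 14)*(-25 - 9) = -2*(-34) = 68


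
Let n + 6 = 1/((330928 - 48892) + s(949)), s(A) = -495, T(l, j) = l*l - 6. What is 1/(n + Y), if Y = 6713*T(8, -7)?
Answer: 281541/109617425269 ≈ 2.5684e-6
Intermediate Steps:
T(l, j) = -6 + l² (T(l, j) = l² - 6 = -6 + l²)
n = -1689245/281541 (n = -6 + 1/((330928 - 48892) - 495) = -6 + 1/(282036 - 495) = -6 + 1/281541 = -1689245/281541 ≈ -6.0000)
Y = 389354 (Y = 6713*(-6 + 8²) = 6713*(-6 + 64) = 6713*58 = 389354)
1/(n + Y) = 1/(-1689245/281541 + 389354) = 1/(109617425269/281541) = 281541/109617425269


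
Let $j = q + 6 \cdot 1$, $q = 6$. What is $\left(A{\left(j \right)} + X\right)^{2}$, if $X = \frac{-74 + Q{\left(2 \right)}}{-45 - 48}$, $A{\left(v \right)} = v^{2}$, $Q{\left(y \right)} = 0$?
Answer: $\frac{181333156}{8649} \approx 20966.0$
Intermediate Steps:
$j = 12$ ($j = 6 + 6 \cdot 1 = 6 + 6 = 12$)
$X = \frac{74}{93}$ ($X = \frac{-74 + 0}{-45 - 48} = - \frac{74}{-93} = \left(-74\right) \left(- \frac{1}{93}\right) = \frac{74}{93} \approx 0.7957$)
$\left(A{\left(j \right)} + X\right)^{2} = \left(12^{2} + \frac{74}{93}\right)^{2} = \left(144 + \frac{74}{93}\right)^{2} = \left(\frac{13466}{93}\right)^{2} = \frac{181333156}{8649}$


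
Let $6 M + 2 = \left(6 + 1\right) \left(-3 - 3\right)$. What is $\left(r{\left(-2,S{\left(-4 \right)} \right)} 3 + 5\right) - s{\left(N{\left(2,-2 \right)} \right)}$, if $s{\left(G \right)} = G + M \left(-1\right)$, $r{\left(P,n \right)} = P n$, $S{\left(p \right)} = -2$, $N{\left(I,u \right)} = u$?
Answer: $\frac{35}{3} \approx 11.667$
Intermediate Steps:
$M = - \frac{22}{3}$ ($M = - \frac{1}{3} + \frac{\left(6 + 1\right) \left(-3 - 3\right)}{6} = - \frac{1}{3} + \frac{7 \left(-6\right)}{6} = - \frac{1}{3} + \frac{1}{6} \left(-42\right) = - \frac{1}{3} - 7 = - \frac{22}{3} \approx -7.3333$)
$s{\left(G \right)} = \frac{22}{3} + G$ ($s{\left(G \right)} = G - - \frac{22}{3} = G + \frac{22}{3} = \frac{22}{3} + G$)
$\left(r{\left(-2,S{\left(-4 \right)} \right)} 3 + 5\right) - s{\left(N{\left(2,-2 \right)} \right)} = \left(\left(-2\right) \left(-2\right) 3 + 5\right) - \left(\frac{22}{3} - 2\right) = \left(4 \cdot 3 + 5\right) - \frac{16}{3} = \left(12 + 5\right) - \frac{16}{3} = 17 - \frac{16}{3} = \frac{35}{3}$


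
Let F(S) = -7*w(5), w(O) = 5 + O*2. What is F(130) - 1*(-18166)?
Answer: 18061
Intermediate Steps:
w(O) = 5 + 2*O
F(S) = -105 (F(S) = -7*(5 + 2*5) = -7*(5 + 10) = -7*15 = -105)
F(130) - 1*(-18166) = -105 - 1*(-18166) = -105 + 18166 = 18061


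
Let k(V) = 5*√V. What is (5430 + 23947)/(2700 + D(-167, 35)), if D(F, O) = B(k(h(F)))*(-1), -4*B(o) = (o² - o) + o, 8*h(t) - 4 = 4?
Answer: 117508/10825 ≈ 10.855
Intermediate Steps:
h(t) = 1 (h(t) = ½ + (⅛)*4 = ½ + ½ = 1)
B(o) = -o²/4 (B(o) = -((o² - o) + o)/4 = -o²/4)
D(F, O) = 25/4 (D(F, O) = -(5*√1)²/4*(-1) = -(5*1)²/4*(-1) = -¼*5²*(-1) = -¼*25*(-1) = -25/4*(-1) = 25/4)
(5430 + 23947)/(2700 + D(-167, 35)) = (5430 + 23947)/(2700 + 25/4) = 29377/(10825/4) = 29377*(4/10825) = 117508/10825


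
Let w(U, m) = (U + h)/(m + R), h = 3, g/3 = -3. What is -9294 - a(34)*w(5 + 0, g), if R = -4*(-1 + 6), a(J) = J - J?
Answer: -9294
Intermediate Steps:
g = -9 (g = 3*(-3) = -9)
a(J) = 0
R = -20 (R = -4*5 = -20)
w(U, m) = (3 + U)/(-20 + m) (w(U, m) = (U + 3)/(m - 20) = (3 + U)/(-20 + m))
-9294 - a(34)*w(5 + 0, g) = -9294 - 0*(3 + (5 + 0))/(-20 - 9) = -9294 - 0*(3 + 5)/(-29) = -9294 - 0*(-1/29*8) = -9294 - 0*(-8)/29 = -9294 - 1*0 = -9294 + 0 = -9294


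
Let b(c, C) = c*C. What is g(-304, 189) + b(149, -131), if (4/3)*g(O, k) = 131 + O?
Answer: -78595/4 ≈ -19649.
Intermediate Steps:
b(c, C) = C*c
g(O, k) = 393/4 + 3*O/4 (g(O, k) = 3*(131 + O)/4 = 393/4 + 3*O/4)
g(-304, 189) + b(149, -131) = (393/4 + (3/4)*(-304)) - 131*149 = (393/4 - 228) - 19519 = -519/4 - 19519 = -78595/4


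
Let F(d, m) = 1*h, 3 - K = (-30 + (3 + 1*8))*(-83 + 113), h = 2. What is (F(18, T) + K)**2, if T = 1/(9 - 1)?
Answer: 330625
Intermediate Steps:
T = 1/8 ≈ 0.12500
K = 573 (K = 3 - (-30 + (3 + 1*8))*(-83 + 113) = 3 - (-30 + (3 + 8))*30 = 3 - (-30 + 11)*30 = 3 - (-19)*30 = 3 - 1*(-570) = 3 + 570 = 573)
F(d, m) = 2 (F(d, m) = 1*2 = 2)
(F(18, T) + K)**2 = (2 + 573)**2 = 575**2 = 330625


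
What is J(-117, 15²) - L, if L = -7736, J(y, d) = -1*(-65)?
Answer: 7801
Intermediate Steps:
J(y, d) = 65
J(-117, 15²) - L = 65 - 1*(-7736) = 65 + 7736 = 7801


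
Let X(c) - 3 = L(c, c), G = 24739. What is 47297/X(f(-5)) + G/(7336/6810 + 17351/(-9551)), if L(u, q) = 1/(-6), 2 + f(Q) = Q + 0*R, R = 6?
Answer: -6853064067231/408800479 ≈ -16764.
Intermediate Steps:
f(Q) = -2 + Q (f(Q) = -2 + (Q + 0*6) = -2 + (Q + 0) = -2 + Q)
L(u, q) = -⅙
X(c) = 17/6 (X(c) = 3 - ⅙ = 17/6)
47297/X(f(-5)) + G/(7336/6810 + 17351/(-9551)) = 47297/(17/6) + 24739/(7336/6810 + 17351/(-9551)) = 47297*(6/17) + 24739/(7336*(1/6810) + 17351*(-1/9551)) = 283782/17 + 24739/(3668/3405 - 17351/9551) = 283782/17 + 24739/(-24047087/32521155) = 283782/17 + 24739*(-32521155/24047087) = 283782/17 - 804540853545/24047087 = -6853064067231/408800479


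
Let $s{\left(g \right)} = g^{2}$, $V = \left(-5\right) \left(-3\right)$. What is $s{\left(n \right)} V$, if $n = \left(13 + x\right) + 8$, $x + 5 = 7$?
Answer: $7935$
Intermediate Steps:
$x = 2$ ($x = -5 + 7 = 2$)
$n = 23$ ($n = \left(13 + 2\right) + 8 = 15 + 8 = 23$)
$V = 15$
$s{\left(n \right)} V = 23^{2} \cdot 15 = 529 \cdot 15 = 7935$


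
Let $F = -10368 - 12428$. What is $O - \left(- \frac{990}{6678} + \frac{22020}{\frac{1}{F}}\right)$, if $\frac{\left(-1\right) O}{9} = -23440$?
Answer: $\frac{186308364535}{371} \approx 5.0218 \cdot 10^{8}$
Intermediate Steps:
$F = -22796$
$O = 210960$ ($O = \left(-9\right) \left(-23440\right) = 210960$)
$O - \left(- \frac{990}{6678} + \frac{22020}{\frac{1}{F}}\right) = 210960 - \left(- \frac{990}{6678} + \frac{22020}{\frac{1}{-22796}}\right) = 210960 - \left(\left(-990\right) \frac{1}{6678} + \frac{22020}{- \frac{1}{22796}}\right) = 210960 - \left(- \frac{55}{371} + 22020 \left(-22796\right)\right) = 210960 - \left(- \frac{55}{371} - 501967920\right) = 210960 - - \frac{186230098375}{371} = 210960 + \frac{186230098375}{371} = \frac{186308364535}{371}$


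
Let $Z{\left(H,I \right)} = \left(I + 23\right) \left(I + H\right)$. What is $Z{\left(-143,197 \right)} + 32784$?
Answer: $44664$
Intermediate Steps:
$Z{\left(H,I \right)} = \left(23 + I\right) \left(H + I\right)$
$Z{\left(-143,197 \right)} + 32784 = \left(197^{2} + 23 \left(-143\right) + 23 \cdot 197 - 28171\right) + 32784 = \left(38809 - 3289 + 4531 - 28171\right) + 32784 = 11880 + 32784 = 44664$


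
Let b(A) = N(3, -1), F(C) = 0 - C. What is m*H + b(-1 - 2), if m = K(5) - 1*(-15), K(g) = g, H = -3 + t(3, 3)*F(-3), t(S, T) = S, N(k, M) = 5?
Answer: 125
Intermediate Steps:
F(C) = -C
b(A) = 5
H = 6 (H = -3 + 3*(-1*(-3)) = -3 + 3*3 = -3 + 9 = 6)
m = 20 (m = 5 - 1*(-15) = 5 + 15 = 20)
m*H + b(-1 - 2) = 20*6 + 5 = 120 + 5 = 125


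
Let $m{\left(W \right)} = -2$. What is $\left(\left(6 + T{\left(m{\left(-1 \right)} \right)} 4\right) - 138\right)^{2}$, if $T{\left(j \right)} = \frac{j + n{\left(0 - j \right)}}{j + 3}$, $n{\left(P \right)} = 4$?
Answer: $15376$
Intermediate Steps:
$T{\left(j \right)} = \frac{4 + j}{3 + j}$ ($T{\left(j \right)} = \frac{j + 4}{j + 3} = \frac{4 + j}{3 + j}$)
$\left(\left(6 + T{\left(m{\left(-1 \right)} \right)} 4\right) - 138\right)^{2} = \left(\left(6 + \frac{4 - 2}{3 - 2} \cdot 4\right) - 138\right)^{2} = \left(\left(6 + 1^{-1} \cdot 2 \cdot 4\right) - 138\right)^{2} = \left(\left(6 + 1 \cdot 2 \cdot 4\right) - 138\right)^{2} = \left(\left(6 + 2 \cdot 4\right) - 138\right)^{2} = \left(\left(6 + 8\right) - 138\right)^{2} = \left(14 - 138\right)^{2} = \left(-124\right)^{2} = 15376$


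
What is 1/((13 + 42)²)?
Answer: 1/3025 ≈ 0.00033058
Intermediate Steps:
1/((13 + 42)²) = 1/(55²) = 1/3025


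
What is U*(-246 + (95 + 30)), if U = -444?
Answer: 53724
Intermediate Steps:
U*(-246 + (95 + 30)) = -444*(-246 + (95 + 30)) = -444*(-246 + 125) = -444*(-121) = 53724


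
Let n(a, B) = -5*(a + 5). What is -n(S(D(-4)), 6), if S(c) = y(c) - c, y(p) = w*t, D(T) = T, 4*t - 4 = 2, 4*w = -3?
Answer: 315/8 ≈ 39.375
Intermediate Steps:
w = -3/4 (w = (1/4)*(-3) = -3/4 ≈ -0.75000)
t = 3/2 (t = 1 + (1/4)*2 = 1 + 1/2 = 3/2 ≈ 1.5000)
y(p) = -9/8 (y(p) = -3/4*3/2 = -9/8)
S(c) = -9/8 - c
n(a, B) = -25 - 5*a (n(a, B) = -5*(5 + a) = -25 - 5*a)
-n(S(D(-4)), 6) = -(-25 - 5*(-9/8 - 1*(-4))) = -(-25 - 5*(-9/8 + 4)) = -(-25 - 5*23/8) = -(-25 - 115/8) = -1*(-315/8) = 315/8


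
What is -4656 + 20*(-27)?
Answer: -5196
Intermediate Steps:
-4656 + 20*(-27) = -4656 - 540 = -5196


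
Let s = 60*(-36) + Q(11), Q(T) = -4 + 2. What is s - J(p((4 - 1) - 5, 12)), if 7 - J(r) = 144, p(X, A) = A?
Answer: -2025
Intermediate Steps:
Q(T) = -2
J(r) = -137 (J(r) = 7 - 1*144 = 7 - 144 = -137)
s = -2162 (s = 60*(-36) - 2 = -2160 - 2 = -2162)
s - J(p((4 - 1) - 5, 12)) = -2162 - 1*(-137) = -2162 + 137 = -2025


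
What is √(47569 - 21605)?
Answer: 2*√6491 ≈ 161.13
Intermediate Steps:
√(47569 - 21605) = √25964 = 2*√6491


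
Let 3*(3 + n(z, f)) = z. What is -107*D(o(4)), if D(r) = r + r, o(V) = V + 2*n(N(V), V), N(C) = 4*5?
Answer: -7276/3 ≈ -2425.3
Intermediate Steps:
N(C) = 20
n(z, f) = -3 + z/3
o(V) = 22/3 + V (o(V) = V + 2*(-3 + (⅓)*20) = V + 2*(-3 + 20/3) = V + 2*(11/3) = V + 22/3 = 22/3 + V)
D(r) = 2*r
-107*D(o(4)) = -214*(22/3 + 4) = -214*34/3 = -107*68/3 = -7276/3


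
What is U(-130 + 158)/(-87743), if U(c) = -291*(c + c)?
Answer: 16296/87743 ≈ 0.18572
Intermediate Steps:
U(c) = -582*c
U(-130 + 158)/(-87743) = -582*(-130 + 158)/(-87743) = -582*28*(-1/87743) = -16296*(-1/87743) = 16296/87743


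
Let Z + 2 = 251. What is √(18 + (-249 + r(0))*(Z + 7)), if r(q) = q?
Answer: I*√63726 ≈ 252.44*I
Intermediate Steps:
Z = 249 (Z = -2 + 251 = 249)
√(18 + (-249 + r(0))*(Z + 7)) = √(18 + (-249 + 0)*(249 + 7)) = √(18 - 249*256) = √(18 - 63744) = √(-63726) = I*√63726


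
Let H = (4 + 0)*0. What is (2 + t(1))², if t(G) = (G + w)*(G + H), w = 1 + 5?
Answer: 81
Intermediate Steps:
H = 0 (H = 4*0 = 0)
w = 6
t(G) = G*(6 + G) (t(G) = (G + 6)*(G + 0) = (6 + G)*G = G*(6 + G))
(2 + t(1))² = (2 + 1*(6 + 1))² = (2 + 1*7)² = (2 + 7)² = 9² = 81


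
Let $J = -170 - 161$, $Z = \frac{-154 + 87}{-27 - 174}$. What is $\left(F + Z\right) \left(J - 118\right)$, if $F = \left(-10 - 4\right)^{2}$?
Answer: $- \frac{264461}{3} \approx -88154.0$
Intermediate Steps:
$F = 196$ ($F = \left(-14\right)^{2} = 196$)
$Z = \frac{1}{3}$ ($Z = - \frac{67}{-201} = \left(-67\right) \left(- \frac{1}{201}\right) = \frac{1}{3} \approx 0.33333$)
$J = -331$
$\left(F + Z\right) \left(J - 118\right) = \left(196 + \frac{1}{3}\right) \left(-331 - 118\right) = \frac{589}{3} \left(-449\right) = - \frac{264461}{3}$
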